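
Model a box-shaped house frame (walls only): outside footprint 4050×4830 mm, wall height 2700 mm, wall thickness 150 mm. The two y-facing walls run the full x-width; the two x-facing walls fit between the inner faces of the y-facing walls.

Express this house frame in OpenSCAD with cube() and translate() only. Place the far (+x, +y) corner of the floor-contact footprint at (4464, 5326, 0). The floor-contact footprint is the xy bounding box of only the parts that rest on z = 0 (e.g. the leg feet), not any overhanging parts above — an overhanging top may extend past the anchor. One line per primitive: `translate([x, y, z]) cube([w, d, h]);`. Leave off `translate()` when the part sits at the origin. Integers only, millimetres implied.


translate([414, 496, 0]) cube([4050, 150, 2700]);
translate([414, 5176, 0]) cube([4050, 150, 2700]);
translate([414, 646, 0]) cube([150, 4530, 2700]);
translate([4314, 646, 0]) cube([150, 4530, 2700]);


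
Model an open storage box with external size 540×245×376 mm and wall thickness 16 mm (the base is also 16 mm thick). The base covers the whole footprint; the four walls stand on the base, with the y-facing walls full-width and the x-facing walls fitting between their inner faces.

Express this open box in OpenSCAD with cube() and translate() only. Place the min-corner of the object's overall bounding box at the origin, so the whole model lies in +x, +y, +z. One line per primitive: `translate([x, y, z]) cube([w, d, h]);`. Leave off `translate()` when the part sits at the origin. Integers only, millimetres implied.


cube([540, 245, 16]);
translate([0, 0, 16]) cube([540, 16, 360]);
translate([0, 229, 16]) cube([540, 16, 360]);
translate([0, 16, 16]) cube([16, 213, 360]);
translate([524, 16, 16]) cube([16, 213, 360]);


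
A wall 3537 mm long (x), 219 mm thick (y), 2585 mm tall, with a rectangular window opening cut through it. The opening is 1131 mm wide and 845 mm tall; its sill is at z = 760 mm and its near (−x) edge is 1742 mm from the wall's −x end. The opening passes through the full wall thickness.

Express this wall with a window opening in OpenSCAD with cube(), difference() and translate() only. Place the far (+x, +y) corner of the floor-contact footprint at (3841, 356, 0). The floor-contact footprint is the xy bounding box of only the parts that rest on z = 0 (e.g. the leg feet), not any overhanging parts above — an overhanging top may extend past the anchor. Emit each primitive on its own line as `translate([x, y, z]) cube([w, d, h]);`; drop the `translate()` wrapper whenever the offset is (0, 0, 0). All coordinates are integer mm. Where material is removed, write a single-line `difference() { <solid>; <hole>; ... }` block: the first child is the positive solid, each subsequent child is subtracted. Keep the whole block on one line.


difference() { translate([304, 137, 0]) cube([3537, 219, 2585]); translate([2046, 137, 760]) cube([1131, 219, 845]); }


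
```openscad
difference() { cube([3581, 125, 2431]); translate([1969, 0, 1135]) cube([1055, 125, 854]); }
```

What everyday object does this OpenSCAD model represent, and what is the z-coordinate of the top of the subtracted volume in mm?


A wall with a window opening. The window head height is 1989 mm.

A wall with a rectangular opening subtracted — a window. Sill at z = 1135, opening 854 mm tall, so the head is at 1135 + 854 = 1989 mm.


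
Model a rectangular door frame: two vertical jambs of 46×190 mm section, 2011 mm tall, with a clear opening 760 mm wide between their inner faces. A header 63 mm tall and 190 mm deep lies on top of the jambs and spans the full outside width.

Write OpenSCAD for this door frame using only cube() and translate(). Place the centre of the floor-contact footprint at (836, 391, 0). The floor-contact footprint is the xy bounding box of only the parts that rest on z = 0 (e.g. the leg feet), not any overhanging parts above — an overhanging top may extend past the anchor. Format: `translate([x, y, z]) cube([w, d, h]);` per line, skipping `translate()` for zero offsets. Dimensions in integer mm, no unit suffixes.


translate([410, 296, 0]) cube([46, 190, 2011]);
translate([1216, 296, 0]) cube([46, 190, 2011]);
translate([410, 296, 2011]) cube([852, 190, 63]);


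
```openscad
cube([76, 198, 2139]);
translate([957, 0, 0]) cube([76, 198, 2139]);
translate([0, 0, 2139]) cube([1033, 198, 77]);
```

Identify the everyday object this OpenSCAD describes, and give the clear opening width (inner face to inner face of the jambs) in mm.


A door frame. The clear opening width is 881 mm.

Two 2139 mm tall posts with a header on top — a door frame. The left jamb is 76 mm wide at x = 0; the right jamb starts at x = 957. The clear opening is 957 − 76 = 881 mm.


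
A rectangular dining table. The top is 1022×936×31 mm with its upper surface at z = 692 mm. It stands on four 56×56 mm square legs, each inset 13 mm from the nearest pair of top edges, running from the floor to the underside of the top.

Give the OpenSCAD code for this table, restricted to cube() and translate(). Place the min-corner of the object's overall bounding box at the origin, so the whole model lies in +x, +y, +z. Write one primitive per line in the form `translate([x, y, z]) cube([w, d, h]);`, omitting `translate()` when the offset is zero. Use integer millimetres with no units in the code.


// leg_h = 692 - 31 = 661
translate([0, 0, 661]) cube([1022, 936, 31]);
translate([13, 13, 0]) cube([56, 56, 661]);
translate([953, 13, 0]) cube([56, 56, 661]);
translate([13, 867, 0]) cube([56, 56, 661]);
translate([953, 867, 0]) cube([56, 56, 661]);


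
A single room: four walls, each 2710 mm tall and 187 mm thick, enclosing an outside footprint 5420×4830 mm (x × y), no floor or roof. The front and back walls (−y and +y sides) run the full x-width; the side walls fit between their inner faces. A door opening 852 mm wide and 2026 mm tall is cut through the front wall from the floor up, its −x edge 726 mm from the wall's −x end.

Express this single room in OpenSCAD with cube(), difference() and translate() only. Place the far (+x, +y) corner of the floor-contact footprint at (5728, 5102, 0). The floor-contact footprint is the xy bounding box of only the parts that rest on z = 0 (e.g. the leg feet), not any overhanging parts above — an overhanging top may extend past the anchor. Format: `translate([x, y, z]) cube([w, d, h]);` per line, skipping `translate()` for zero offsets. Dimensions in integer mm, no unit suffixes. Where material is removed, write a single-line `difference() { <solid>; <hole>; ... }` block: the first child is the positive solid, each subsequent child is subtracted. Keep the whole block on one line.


difference() { translate([308, 272, 0]) cube([5420, 187, 2710]); translate([1034, 272, 0]) cube([852, 187, 2026]); }
translate([308, 4915, 0]) cube([5420, 187, 2710]);
translate([308, 459, 0]) cube([187, 4456, 2710]);
translate([5541, 459, 0]) cube([187, 4456, 2710]);


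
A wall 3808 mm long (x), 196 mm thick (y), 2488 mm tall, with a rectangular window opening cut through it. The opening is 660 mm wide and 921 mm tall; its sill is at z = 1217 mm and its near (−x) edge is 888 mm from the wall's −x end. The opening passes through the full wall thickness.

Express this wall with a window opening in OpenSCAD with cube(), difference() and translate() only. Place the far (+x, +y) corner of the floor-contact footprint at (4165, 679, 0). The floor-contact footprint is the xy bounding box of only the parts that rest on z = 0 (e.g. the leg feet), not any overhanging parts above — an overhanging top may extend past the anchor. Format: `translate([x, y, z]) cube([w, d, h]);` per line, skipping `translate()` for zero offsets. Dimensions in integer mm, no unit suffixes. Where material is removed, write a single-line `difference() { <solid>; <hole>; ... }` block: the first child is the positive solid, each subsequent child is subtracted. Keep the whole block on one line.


difference() { translate([357, 483, 0]) cube([3808, 196, 2488]); translate([1245, 483, 1217]) cube([660, 196, 921]); }


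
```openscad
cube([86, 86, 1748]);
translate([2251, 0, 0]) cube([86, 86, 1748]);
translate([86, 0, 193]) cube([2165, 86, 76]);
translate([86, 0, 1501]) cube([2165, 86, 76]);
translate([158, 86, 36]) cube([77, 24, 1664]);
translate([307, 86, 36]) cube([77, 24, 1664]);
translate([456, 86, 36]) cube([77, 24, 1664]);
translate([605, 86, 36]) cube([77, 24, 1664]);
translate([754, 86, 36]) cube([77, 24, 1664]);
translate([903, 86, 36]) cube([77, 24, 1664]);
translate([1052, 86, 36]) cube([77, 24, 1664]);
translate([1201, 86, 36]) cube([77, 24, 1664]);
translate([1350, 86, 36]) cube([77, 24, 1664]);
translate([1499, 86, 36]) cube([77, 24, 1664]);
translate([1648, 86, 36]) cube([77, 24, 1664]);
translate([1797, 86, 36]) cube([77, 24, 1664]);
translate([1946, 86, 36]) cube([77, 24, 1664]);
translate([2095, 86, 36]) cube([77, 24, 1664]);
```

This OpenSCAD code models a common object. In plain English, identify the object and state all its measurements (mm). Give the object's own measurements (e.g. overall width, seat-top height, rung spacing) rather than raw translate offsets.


A fence section. Two 86×86 mm posts, 1748 mm tall, stand on the floor with a clear span of 2165 mm between their inner faces. Two horizontal rails of 86×76 mm section span the gap between the posts with their undersides at z = 193 mm and z = 1501 mm, flush with the posts' −y face. 14 pickets, each 77 mm wide, 24 mm thick and 1664 mm tall, are fixed to the +y face of the rails with their bottoms at z = 36 mm, spaced across the span with a 72 mm gap after the −x post and between neighbouring pickets, with 79 mm left before the +x post.


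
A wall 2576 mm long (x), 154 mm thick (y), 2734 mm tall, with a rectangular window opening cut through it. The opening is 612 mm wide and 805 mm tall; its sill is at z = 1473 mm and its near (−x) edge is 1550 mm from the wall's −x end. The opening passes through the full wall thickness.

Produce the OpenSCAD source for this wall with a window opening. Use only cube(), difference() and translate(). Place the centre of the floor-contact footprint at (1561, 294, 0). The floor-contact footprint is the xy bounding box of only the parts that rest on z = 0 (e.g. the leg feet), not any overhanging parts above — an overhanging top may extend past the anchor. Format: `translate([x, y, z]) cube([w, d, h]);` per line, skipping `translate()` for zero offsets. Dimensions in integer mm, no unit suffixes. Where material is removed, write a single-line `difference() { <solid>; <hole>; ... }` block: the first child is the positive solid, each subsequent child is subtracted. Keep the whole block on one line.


difference() { translate([273, 217, 0]) cube([2576, 154, 2734]); translate([1823, 217, 1473]) cube([612, 154, 805]); }


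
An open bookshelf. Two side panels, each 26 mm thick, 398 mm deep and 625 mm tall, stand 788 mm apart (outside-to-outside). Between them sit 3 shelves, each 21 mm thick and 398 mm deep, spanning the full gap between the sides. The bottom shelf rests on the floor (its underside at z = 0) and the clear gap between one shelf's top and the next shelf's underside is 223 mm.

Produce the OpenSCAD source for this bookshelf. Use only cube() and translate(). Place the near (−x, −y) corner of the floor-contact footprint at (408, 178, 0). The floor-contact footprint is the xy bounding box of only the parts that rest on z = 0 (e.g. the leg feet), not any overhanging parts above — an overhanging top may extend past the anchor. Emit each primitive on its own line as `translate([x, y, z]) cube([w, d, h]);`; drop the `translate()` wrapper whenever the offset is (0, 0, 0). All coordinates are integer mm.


translate([408, 178, 0]) cube([26, 398, 625]);
translate([1170, 178, 0]) cube([26, 398, 625]);
translate([434, 178, 0]) cube([736, 398, 21]);
translate([434, 178, 244]) cube([736, 398, 21]);
translate([434, 178, 488]) cube([736, 398, 21]);


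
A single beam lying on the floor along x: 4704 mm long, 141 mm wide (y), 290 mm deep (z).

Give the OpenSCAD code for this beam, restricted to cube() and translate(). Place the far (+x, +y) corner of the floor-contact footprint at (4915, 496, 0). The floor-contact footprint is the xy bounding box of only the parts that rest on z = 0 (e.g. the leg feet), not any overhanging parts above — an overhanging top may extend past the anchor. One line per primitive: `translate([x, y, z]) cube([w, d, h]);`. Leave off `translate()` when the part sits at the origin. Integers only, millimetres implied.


translate([211, 355, 0]) cube([4704, 141, 290]);


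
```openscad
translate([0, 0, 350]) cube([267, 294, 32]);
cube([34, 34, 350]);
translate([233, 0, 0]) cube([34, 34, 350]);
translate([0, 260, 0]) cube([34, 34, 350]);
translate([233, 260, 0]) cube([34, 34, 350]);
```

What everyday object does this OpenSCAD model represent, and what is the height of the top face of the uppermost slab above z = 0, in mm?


A stool. The seat height is 382 mm.

A 267×294×32 slab at z = 350 on four corner posts — a stool. The seat top is 350 + 32 = 382 mm.


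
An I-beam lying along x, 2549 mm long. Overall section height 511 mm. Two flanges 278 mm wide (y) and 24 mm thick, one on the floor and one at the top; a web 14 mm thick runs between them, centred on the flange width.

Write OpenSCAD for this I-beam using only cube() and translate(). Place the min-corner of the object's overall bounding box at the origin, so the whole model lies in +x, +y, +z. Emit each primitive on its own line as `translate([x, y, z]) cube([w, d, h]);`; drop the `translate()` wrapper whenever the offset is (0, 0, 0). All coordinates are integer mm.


cube([2549, 278, 24]);
translate([0, 132, 24]) cube([2549, 14, 463]);
translate([0, 0, 487]) cube([2549, 278, 24]);


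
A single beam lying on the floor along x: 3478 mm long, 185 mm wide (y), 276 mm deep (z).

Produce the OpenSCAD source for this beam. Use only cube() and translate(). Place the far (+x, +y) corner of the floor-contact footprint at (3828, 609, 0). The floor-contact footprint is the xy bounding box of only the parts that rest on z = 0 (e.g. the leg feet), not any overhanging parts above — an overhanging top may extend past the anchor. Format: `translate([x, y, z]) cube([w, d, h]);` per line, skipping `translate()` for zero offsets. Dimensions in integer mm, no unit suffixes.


translate([350, 424, 0]) cube([3478, 185, 276]);


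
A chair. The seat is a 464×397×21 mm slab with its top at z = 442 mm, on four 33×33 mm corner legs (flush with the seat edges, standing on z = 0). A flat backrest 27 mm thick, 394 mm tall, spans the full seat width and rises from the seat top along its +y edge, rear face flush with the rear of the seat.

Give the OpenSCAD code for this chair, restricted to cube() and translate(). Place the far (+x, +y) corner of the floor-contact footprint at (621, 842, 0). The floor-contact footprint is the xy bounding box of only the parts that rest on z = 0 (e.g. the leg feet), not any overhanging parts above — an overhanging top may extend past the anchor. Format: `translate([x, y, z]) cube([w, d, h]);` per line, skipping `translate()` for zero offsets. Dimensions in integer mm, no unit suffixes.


translate([157, 445, 421]) cube([464, 397, 21]);
translate([157, 445, 0]) cube([33, 33, 421]);
translate([588, 445, 0]) cube([33, 33, 421]);
translate([157, 809, 0]) cube([33, 33, 421]);
translate([588, 809, 0]) cube([33, 33, 421]);
translate([157, 815, 442]) cube([464, 27, 394]);


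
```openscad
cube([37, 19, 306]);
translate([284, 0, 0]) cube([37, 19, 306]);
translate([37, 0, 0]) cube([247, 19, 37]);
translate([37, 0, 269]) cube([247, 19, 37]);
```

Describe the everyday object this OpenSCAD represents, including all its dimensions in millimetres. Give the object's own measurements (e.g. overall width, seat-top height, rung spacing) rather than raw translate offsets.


A rectangular picture frame lying in the x–z plane (depth along y). The opening is 247 mm wide (x) by 232 mm tall (z), surrounded by a border 37 mm wide on all four sides. The frame is 19 mm deep and is made of two full-height vertical stiles with two horizontal rails fitted between them.


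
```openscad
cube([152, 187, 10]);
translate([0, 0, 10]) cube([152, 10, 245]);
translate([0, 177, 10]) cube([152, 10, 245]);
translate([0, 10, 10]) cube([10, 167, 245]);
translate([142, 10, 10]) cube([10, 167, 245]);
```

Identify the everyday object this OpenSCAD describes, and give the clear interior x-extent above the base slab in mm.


An open box. The internal width is 132 mm.

A 152×187 base slab with four walls standing on it — an open box. The base is 152 mm wide and the walls are 10 mm thick, so the internal width is 152 − 2 × 10 = 132 mm.


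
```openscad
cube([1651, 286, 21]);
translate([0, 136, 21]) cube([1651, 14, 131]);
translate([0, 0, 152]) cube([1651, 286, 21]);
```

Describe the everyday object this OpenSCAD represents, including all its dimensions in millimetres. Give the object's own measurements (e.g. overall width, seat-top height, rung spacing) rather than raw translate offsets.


An I-beam lying along x, 1651 mm long. Overall section height 173 mm. Two flanges 286 mm wide (y) and 21 mm thick, one on the floor and one at the top; a web 14 mm thick runs between them, centred on the flange width.


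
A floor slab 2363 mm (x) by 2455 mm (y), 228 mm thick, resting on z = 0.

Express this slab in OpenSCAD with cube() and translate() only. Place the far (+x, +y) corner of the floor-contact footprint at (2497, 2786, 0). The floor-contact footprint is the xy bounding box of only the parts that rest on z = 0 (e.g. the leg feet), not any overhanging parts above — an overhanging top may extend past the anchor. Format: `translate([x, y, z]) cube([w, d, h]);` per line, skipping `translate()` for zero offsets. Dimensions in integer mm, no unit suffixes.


translate([134, 331, 0]) cube([2363, 2455, 228]);


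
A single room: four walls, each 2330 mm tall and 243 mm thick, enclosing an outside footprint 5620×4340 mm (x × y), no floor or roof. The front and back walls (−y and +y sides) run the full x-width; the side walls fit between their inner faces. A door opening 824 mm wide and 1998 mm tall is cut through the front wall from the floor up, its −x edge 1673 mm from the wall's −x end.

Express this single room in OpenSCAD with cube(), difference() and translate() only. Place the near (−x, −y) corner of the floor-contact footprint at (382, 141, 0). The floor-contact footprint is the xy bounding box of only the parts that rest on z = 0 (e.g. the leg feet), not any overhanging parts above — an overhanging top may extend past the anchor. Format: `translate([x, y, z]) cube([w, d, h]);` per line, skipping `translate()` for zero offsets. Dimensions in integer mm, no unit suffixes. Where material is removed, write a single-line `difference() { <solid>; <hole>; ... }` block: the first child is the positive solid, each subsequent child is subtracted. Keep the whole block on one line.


difference() { translate([382, 141, 0]) cube([5620, 243, 2330]); translate([2055, 141, 0]) cube([824, 243, 1998]); }
translate([382, 4238, 0]) cube([5620, 243, 2330]);
translate([382, 384, 0]) cube([243, 3854, 2330]);
translate([5759, 384, 0]) cube([243, 3854, 2330]);


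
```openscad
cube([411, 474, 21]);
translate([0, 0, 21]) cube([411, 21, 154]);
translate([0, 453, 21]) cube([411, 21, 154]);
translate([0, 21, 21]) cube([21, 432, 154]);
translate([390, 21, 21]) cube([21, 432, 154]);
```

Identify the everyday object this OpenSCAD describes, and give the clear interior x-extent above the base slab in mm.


An open box. The internal width is 369 mm.

A 411×474 base slab with four walls standing on it — an open box. The base is 411 mm wide and the walls are 21 mm thick, so the internal width is 411 − 2 × 21 = 369 mm.


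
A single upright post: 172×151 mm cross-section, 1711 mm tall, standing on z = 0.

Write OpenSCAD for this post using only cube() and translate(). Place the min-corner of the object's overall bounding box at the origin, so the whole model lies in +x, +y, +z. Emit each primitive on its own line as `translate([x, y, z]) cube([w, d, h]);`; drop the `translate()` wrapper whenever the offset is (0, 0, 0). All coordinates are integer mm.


cube([172, 151, 1711]);


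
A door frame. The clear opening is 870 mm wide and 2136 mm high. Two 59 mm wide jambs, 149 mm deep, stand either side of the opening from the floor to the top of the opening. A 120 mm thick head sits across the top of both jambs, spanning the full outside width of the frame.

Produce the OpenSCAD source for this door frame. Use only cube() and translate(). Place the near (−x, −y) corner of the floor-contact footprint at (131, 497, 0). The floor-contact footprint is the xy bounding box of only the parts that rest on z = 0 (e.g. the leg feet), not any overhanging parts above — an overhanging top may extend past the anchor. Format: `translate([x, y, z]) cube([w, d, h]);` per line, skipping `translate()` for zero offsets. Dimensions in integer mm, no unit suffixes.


translate([131, 497, 0]) cube([59, 149, 2136]);
translate([1060, 497, 0]) cube([59, 149, 2136]);
translate([131, 497, 2136]) cube([988, 149, 120]);


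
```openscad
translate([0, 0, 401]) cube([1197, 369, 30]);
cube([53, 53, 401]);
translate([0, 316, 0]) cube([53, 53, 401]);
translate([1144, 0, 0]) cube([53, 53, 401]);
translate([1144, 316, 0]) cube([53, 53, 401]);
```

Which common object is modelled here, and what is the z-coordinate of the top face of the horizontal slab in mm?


A bench. The seat-top height is 431 mm.

A long slab on four corner posts — a bench. The slab sits at z = 401 with thickness 30, so the top is 401 + 30 = 431 mm.


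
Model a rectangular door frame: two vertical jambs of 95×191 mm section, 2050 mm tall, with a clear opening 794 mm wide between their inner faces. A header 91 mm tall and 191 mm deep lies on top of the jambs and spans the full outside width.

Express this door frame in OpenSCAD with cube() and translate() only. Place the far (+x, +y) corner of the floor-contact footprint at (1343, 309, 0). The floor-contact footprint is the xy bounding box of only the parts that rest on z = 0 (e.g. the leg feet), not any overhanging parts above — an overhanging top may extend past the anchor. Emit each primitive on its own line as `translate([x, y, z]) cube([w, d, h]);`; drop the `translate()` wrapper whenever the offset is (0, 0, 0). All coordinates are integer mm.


translate([359, 118, 0]) cube([95, 191, 2050]);
translate([1248, 118, 0]) cube([95, 191, 2050]);
translate([359, 118, 2050]) cube([984, 191, 91]);


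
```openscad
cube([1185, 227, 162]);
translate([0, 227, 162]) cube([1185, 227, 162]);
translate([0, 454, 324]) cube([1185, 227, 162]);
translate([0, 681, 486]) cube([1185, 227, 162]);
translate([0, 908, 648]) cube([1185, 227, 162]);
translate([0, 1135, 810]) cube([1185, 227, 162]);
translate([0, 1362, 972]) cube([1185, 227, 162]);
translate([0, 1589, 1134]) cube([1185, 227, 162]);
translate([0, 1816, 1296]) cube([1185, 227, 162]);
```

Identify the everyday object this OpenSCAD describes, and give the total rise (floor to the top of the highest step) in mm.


A staircase. The total rise is 1458 mm.

9 identical blocks, each offset up and back from the previous — a staircase. Each step is 162 mm tall and there are 9 of them, so the total rise is 9 × 162 = 1458 mm.


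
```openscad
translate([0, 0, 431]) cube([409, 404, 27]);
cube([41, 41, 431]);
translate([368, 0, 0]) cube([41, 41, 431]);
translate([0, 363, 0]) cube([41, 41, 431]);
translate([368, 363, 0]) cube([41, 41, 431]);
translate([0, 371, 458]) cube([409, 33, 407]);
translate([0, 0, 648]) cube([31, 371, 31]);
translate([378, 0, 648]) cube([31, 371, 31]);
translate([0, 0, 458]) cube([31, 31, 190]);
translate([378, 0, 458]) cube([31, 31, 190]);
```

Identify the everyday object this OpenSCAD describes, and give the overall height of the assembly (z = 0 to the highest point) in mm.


A chair. The overall height is 865 mm.

A slab on four corner posts with a tall panel at the back — a chair. The seat slab sits at z = 431 with thickness 27, and the 407 mm backrest starts at the seat top, so the overall height is 431 + 27 + 407 = 865 mm.


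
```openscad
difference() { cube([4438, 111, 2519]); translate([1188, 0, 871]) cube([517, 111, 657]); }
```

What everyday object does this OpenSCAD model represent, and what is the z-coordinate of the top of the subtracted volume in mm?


A wall with a window opening. The window head height is 1528 mm.

A wall with a rectangular opening subtracted — a window. Sill at z = 871, opening 657 mm tall, so the head is at 871 + 657 = 1528 mm.


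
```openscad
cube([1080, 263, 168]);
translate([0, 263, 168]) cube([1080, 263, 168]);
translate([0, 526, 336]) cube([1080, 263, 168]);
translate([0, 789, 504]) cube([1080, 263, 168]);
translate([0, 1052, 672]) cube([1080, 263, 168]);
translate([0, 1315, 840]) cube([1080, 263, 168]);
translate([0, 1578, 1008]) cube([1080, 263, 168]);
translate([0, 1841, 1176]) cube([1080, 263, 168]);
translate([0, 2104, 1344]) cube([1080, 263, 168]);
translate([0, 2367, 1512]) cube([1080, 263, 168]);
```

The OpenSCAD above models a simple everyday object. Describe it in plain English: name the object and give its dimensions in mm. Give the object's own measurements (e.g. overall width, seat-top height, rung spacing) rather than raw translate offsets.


A straight staircase of 10 solid steps. Each step is 1080 mm wide (x), 263 mm deep (y, the going) and 168 mm tall (the rise). The first step rests on the floor; each subsequent step sits one going further in +y and one rise higher in +z, directly behind and above the previous step with no overlap.


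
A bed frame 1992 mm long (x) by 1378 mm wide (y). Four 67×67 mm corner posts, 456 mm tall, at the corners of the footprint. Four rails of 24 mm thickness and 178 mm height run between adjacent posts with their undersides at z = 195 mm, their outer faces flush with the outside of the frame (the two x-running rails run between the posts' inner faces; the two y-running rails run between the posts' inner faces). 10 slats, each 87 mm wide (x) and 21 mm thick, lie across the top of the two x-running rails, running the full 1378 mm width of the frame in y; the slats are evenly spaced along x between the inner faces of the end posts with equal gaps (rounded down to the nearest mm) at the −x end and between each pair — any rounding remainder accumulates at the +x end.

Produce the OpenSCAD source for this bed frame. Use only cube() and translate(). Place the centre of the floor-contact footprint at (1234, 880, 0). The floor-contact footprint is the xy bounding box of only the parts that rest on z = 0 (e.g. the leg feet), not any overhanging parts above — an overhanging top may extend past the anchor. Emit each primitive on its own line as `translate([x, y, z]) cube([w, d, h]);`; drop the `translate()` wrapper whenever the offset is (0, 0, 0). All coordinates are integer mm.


translate([238, 191, 0]) cube([67, 67, 456]);
translate([238, 1502, 0]) cube([67, 67, 456]);
translate([2163, 191, 0]) cube([67, 67, 456]);
translate([2163, 1502, 0]) cube([67, 67, 456]);
translate([305, 191, 195]) cube([1858, 24, 178]);
translate([305, 1545, 195]) cube([1858, 24, 178]);
translate([238, 258, 195]) cube([24, 1244, 178]);
translate([2206, 258, 195]) cube([24, 1244, 178]);
translate([394, 191, 373]) cube([87, 1378, 21]);
translate([570, 191, 373]) cube([87, 1378, 21]);
translate([746, 191, 373]) cube([87, 1378, 21]);
translate([922, 191, 373]) cube([87, 1378, 21]);
translate([1098, 191, 373]) cube([87, 1378, 21]);
translate([1274, 191, 373]) cube([87, 1378, 21]);
translate([1450, 191, 373]) cube([87, 1378, 21]);
translate([1626, 191, 373]) cube([87, 1378, 21]);
translate([1802, 191, 373]) cube([87, 1378, 21]);
translate([1978, 191, 373]) cube([87, 1378, 21]);


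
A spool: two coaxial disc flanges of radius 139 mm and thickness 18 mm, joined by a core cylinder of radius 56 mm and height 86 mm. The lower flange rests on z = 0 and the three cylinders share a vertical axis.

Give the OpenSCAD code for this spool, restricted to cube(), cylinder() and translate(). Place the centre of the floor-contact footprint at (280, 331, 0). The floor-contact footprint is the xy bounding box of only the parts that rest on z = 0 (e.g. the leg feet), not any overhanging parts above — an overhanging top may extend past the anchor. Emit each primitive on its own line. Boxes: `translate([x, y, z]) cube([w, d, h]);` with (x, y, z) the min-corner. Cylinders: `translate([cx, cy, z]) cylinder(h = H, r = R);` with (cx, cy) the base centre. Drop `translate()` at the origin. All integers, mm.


translate([280, 331, 0]) cylinder(h = 18, r = 139);
translate([280, 331, 18]) cylinder(h = 86, r = 56);
translate([280, 331, 104]) cylinder(h = 18, r = 139);


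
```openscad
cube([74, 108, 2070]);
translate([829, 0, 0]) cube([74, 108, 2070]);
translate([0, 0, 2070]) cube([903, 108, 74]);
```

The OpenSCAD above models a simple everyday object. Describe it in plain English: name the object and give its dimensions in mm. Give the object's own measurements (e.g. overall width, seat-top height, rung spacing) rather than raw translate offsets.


A door frame. The clear opening is 755 mm wide and 2070 mm high. Two 74 mm wide jambs, 108 mm deep, stand either side of the opening from the floor to the top of the opening. A 74 mm thick head sits across the top of both jambs, spanning the full outside width of the frame.


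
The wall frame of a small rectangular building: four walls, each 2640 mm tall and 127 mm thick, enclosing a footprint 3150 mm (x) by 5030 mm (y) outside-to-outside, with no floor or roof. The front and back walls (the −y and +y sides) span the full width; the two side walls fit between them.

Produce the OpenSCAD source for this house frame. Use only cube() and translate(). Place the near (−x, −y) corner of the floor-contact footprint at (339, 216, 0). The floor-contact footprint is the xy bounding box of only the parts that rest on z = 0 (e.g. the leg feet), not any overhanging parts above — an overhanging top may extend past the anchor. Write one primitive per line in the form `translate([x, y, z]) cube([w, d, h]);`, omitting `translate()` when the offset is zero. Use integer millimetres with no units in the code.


translate([339, 216, 0]) cube([3150, 127, 2640]);
translate([339, 5119, 0]) cube([3150, 127, 2640]);
translate([339, 343, 0]) cube([127, 4776, 2640]);
translate([3362, 343, 0]) cube([127, 4776, 2640]);


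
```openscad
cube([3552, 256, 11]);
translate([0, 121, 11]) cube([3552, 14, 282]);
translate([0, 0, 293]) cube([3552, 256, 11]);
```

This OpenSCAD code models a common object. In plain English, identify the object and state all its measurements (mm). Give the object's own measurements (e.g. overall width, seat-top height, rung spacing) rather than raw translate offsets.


An I-beam lying along x, 3552 mm long. Overall section height 304 mm. Two flanges 256 mm wide (y) and 11 mm thick, one on the floor and one at the top; a web 14 mm thick runs between them, centred on the flange width.


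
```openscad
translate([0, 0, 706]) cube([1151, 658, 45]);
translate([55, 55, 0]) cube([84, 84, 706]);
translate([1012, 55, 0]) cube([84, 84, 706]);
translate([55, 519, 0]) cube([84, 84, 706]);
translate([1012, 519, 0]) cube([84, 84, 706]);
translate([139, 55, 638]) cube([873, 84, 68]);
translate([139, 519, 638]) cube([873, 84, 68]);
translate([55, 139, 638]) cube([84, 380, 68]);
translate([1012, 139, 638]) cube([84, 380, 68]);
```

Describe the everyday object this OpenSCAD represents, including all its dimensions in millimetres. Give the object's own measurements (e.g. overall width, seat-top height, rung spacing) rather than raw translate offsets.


A rectangular dining table. The top is 1151×658×45 mm with its upper surface at z = 751 mm. It stands on four 84×84 mm square legs, each inset 55 mm from the nearest pair of top edges, running from the floor to the underside of the top. Four apron rails, 84 mm thick and 68 mm tall, run between adjacent legs with their top edges flush with the underside of the top and their outer faces flush with the legs' outer faces.


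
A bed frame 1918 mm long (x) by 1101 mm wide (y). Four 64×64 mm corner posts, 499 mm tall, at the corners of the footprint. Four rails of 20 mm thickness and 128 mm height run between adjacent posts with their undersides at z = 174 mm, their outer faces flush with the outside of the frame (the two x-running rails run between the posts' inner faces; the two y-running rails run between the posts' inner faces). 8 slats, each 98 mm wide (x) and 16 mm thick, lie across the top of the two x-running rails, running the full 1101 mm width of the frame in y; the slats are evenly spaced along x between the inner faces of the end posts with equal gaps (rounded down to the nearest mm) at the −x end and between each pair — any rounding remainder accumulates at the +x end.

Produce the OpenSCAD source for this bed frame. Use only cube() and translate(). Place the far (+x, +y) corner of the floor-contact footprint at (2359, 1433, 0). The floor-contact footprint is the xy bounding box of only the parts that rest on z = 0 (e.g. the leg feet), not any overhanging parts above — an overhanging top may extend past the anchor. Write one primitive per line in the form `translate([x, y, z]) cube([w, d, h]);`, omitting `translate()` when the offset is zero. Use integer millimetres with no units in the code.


// slat z = rail_z + rail_h = 174 + 128 = 302
// slat gap = ⌊(1790 − 8·98) / 9⌋ = 111
translate([441, 332, 0]) cube([64, 64, 499]);
translate([441, 1369, 0]) cube([64, 64, 499]);
translate([2295, 332, 0]) cube([64, 64, 499]);
translate([2295, 1369, 0]) cube([64, 64, 499]);
translate([505, 332, 174]) cube([1790, 20, 128]);
translate([505, 1413, 174]) cube([1790, 20, 128]);
translate([441, 396, 174]) cube([20, 973, 128]);
translate([2339, 396, 174]) cube([20, 973, 128]);
translate([616, 332, 302]) cube([98, 1101, 16]);
translate([825, 332, 302]) cube([98, 1101, 16]);
translate([1034, 332, 302]) cube([98, 1101, 16]);
translate([1243, 332, 302]) cube([98, 1101, 16]);
translate([1452, 332, 302]) cube([98, 1101, 16]);
translate([1661, 332, 302]) cube([98, 1101, 16]);
translate([1870, 332, 302]) cube([98, 1101, 16]);
translate([2079, 332, 302]) cube([98, 1101, 16]);


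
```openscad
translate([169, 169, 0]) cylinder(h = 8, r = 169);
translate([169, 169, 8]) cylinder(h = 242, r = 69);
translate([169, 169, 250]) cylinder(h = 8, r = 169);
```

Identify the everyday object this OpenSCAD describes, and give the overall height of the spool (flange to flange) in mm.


A spool. The overall height is 258 mm.

Three coaxial cylinders, large–small–large — a spool. Two 8 mm flanges and a 242 mm core give 8 + 242 + 8 = 258 mm.


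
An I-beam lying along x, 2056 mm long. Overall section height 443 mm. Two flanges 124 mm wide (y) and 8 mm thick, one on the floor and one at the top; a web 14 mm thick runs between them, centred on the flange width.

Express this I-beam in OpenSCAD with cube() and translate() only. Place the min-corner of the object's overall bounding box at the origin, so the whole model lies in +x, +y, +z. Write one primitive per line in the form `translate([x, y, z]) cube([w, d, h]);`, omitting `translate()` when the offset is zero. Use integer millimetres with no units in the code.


cube([2056, 124, 8]);
translate([0, 55, 8]) cube([2056, 14, 427]);
translate([0, 0, 435]) cube([2056, 124, 8]);


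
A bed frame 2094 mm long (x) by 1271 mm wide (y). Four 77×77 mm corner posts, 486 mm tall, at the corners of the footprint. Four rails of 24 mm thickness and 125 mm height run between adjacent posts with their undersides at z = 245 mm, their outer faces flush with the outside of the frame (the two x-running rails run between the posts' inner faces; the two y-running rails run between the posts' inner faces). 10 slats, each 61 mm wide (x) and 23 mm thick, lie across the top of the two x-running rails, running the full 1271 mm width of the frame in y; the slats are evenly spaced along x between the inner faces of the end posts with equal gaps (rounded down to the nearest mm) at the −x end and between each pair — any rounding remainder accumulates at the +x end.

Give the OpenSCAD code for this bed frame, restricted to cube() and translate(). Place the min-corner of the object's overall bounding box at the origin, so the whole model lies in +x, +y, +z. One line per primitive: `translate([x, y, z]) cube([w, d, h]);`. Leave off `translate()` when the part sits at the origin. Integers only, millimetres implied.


cube([77, 77, 486]);
translate([0, 1194, 0]) cube([77, 77, 486]);
translate([2017, 0, 0]) cube([77, 77, 486]);
translate([2017, 1194, 0]) cube([77, 77, 486]);
translate([77, 0, 245]) cube([1940, 24, 125]);
translate([77, 1247, 245]) cube([1940, 24, 125]);
translate([0, 77, 245]) cube([24, 1117, 125]);
translate([2070, 77, 245]) cube([24, 1117, 125]);
translate([197, 0, 370]) cube([61, 1271, 23]);
translate([378, 0, 370]) cube([61, 1271, 23]);
translate([559, 0, 370]) cube([61, 1271, 23]);
translate([740, 0, 370]) cube([61, 1271, 23]);
translate([921, 0, 370]) cube([61, 1271, 23]);
translate([1102, 0, 370]) cube([61, 1271, 23]);
translate([1283, 0, 370]) cube([61, 1271, 23]);
translate([1464, 0, 370]) cube([61, 1271, 23]);
translate([1645, 0, 370]) cube([61, 1271, 23]);
translate([1826, 0, 370]) cube([61, 1271, 23]);


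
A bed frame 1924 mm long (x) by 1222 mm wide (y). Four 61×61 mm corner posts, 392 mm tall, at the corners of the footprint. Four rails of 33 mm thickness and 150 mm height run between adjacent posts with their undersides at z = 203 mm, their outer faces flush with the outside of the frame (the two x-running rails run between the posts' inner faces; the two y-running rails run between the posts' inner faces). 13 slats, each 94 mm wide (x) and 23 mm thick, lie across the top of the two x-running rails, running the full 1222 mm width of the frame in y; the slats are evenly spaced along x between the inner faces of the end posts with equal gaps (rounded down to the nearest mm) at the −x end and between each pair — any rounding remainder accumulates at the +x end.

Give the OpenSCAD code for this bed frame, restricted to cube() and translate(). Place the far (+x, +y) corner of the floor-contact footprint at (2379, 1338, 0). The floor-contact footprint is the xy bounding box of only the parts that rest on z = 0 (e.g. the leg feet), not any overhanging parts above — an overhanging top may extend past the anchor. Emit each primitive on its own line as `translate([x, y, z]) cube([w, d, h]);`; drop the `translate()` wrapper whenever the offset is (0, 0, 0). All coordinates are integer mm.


translate([455, 116, 0]) cube([61, 61, 392]);
translate([455, 1277, 0]) cube([61, 61, 392]);
translate([2318, 116, 0]) cube([61, 61, 392]);
translate([2318, 1277, 0]) cube([61, 61, 392]);
translate([516, 116, 203]) cube([1802, 33, 150]);
translate([516, 1305, 203]) cube([1802, 33, 150]);
translate([455, 177, 203]) cube([33, 1100, 150]);
translate([2346, 177, 203]) cube([33, 1100, 150]);
translate([557, 116, 353]) cube([94, 1222, 23]);
translate([692, 116, 353]) cube([94, 1222, 23]);
translate([827, 116, 353]) cube([94, 1222, 23]);
translate([962, 116, 353]) cube([94, 1222, 23]);
translate([1097, 116, 353]) cube([94, 1222, 23]);
translate([1232, 116, 353]) cube([94, 1222, 23]);
translate([1367, 116, 353]) cube([94, 1222, 23]);
translate([1502, 116, 353]) cube([94, 1222, 23]);
translate([1637, 116, 353]) cube([94, 1222, 23]);
translate([1772, 116, 353]) cube([94, 1222, 23]);
translate([1907, 116, 353]) cube([94, 1222, 23]);
translate([2042, 116, 353]) cube([94, 1222, 23]);
translate([2177, 116, 353]) cube([94, 1222, 23]);


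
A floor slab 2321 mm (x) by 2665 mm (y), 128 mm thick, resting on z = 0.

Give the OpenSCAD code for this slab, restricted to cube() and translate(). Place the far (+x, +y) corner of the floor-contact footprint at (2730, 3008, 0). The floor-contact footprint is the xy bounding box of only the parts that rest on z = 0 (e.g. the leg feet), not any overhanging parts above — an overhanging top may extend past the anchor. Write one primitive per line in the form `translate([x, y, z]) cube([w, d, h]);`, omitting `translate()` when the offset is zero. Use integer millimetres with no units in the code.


translate([409, 343, 0]) cube([2321, 2665, 128]);
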